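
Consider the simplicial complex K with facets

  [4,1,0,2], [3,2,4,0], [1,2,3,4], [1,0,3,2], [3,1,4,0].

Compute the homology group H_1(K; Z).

Order the vertices as 0 < 1 < 2 < 3 < 4. Listing each simplex with vertices in this order, K has dimension 3 with simplices:

  0-simplices (5): [0], [1], [2], [3], [4]
  1-simplices (10): [0,1], [0,2], [0,3], [0,4], [1,2], [1,3], [1,4], [2,3], [2,4], [3,4]
  2-simplices (10): [0,1,2], [0,1,3], [0,1,4], [0,2,3], [0,2,4], [0,3,4], [1,2,3], [1,2,4], [1,3,4], [2,3,4]
  3-simplices (5): [0,1,2,3], [0,1,2,4], [0,1,3,4], [0,2,3,4], [1,2,3,4]

Hence C_0 ≅ Z^5, C_1 ≅ Z^10, C_2 ≅ Z^10, C_3 ≅ Z^5.

∂_1: C_1 → C_0 is given by ∂[p,q] = [q] − [p]. For instance
  ∂[2,3] = [3] − [2].
As a 5×10 matrix over Z this has rank 4, with invariant factors (1,1,1,1).

The boundary map ∂_2: C_2 → C_1 sends each 2-simplex [p,q,r] to [q,r] − [p,r] + [p,q]. For instance
  ∂[0,1,2] = [1,2] − [0,2] + [0,1],
  ∂[0,2,4] = [2,4] − [0,4] + [0,2].
The resulting 10×10 matrix has rank 6, and its Smith normal form has invariant factors (1,1,1,1,1,1).

The boundary map ∂_3: C_3 → C_2 sends each 3-simplex σ to the alternating sum Σ_i (−1)^i (σ with its i-th vertex removed). For instance
  ∂[0,1,3,4] = [1,3,4] − [0,3,4] + [0,1,4] − [0,1,3],
  ∂[1,2,3,4] = [2,3,4] − [1,3,4] + [1,2,4] − [1,2,3].
As a 10×5 matrix over Z this has rank 4, with invariant factors (1,1,1,1).

From H_k ≅ ker(∂_k) / im(∂_{k+1}) we obtain:

  H_1: rank ker ∂_1 − rank ∂_2 = (10 − 4) − 6 = 0, and the invariant factors of ∂_2 are all 1, so H_1 = 0.

H_1 ≅ 0.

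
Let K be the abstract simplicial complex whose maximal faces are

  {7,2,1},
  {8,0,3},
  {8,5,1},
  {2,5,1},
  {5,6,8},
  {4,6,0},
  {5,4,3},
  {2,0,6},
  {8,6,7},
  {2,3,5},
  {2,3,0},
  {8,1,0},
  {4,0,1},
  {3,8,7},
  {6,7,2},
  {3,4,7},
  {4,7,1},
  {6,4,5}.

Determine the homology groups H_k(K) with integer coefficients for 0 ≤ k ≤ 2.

Take the total order 0 < 1 < 2 < 3 < 4 < 5 < 6 < 7 < 8 on the vertex set. Then K (dimension 2) consists of the simplices:

  0-simplices (9): [0], [1], [2], [3], [4], [5], [6], [7], [8]
  1-simplices (27): (27 of them)
  2-simplices (18): [0,1,4], [0,1,8], [0,2,3], [0,2,6], [0,3,8], [0,4,6], [1,2,5], [1,2,7], [1,4,7], [1,5,8], [2,3,5], [2,6,7], [3,4,5], [3,4,7], [3,7,8], [4,5,6], [5,6,8], [6,7,8]

giving chain groups C_0 ≅ Z^9, C_1 ≅ Z^27, C_2 ≅ Z^18.

Boundary ∂_1: C_1 → C_0 is given by ∂[p,q] = [q] − [p]. For instance
  ∂[0,4] = [4] − [0].
The resulting 9×27 matrix has rank 8, and its Smith normal form has invariant factors (1,1,1,1,1,1,1,1).

Boundary ∂_2: C_2 → C_1 acts by ∂[p,q,r] = [q,r] − [p,r] + [p,q]. For instance
  ∂[5,6,8] = [6,8] − [5,8] + [5,6],
  ∂[3,7,8] = [7,8] − [3,8] + [3,7].
The resulting 27×18 matrix has rank 17, and its Smith normal form has invariant factors (1,1,1,1,1,1,1,1,1,1,1,1,1,1,1,1,1).

Now H_k = ker ∂_k / im ∂_{k+1}, so:

  H_0: rank C_0 − rank ∂_1 = 9 − 8 = 1, and the invariant factors of ∂_1 are all 1, so H_0 ≅ Z.
  H_1: rank ker ∂_1 − rank ∂_2 = (27 − 8) − 17 = 2, and the invariant factors of ∂_2 are all 1, so H_1 ≅ Z^2.
  H_2: rank ker ∂_2 − rank ∂_3 = (18 − 17) − 0 = 1, and there is no ∂_3, so H_2 ≅ Z.

As a check, the Euler characteristic is 9 − 27 + 18 = 0, which agrees with 1 − 2 + 1 = 0.

H_0 ≅ Z,  H_1 ≅ Z^2,  H_2 ≅ Z.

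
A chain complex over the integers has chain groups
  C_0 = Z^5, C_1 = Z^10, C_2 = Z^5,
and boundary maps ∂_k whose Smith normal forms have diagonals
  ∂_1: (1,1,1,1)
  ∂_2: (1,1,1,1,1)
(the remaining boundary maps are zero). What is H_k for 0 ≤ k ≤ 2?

H_0 = Z,  H_1 = Z,  H_2 = 0.

H_0: b_0 = 5 − 0 − 4 = 1; torsion from ∂_1 factors > 1: none. So H_0 = Z.
H_1: b_1 = 10 − 4 − 5 = 1; torsion from ∂_2 factors > 1: none. So H_1 = Z.
H_2: b_2 = 5 − 5 − 0 = 0; torsion from ∂_3 factors > 1: none. So H_2 = 0.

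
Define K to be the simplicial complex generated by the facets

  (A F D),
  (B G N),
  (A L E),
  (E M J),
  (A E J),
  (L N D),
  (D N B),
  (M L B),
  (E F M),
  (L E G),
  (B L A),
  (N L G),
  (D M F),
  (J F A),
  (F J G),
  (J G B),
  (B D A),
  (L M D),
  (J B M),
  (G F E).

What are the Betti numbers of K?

b_0 = 1, b_1 = 1, b_2 = 0.

We work with the vertex ordering A < B < D < E < F < G < J < L < M < N. The simplices of K, each written with vertices in increasing order, are:

  0-simplices (10): A, B, D, E, F, G, J, L, M, N
  1-simplices (30): AB, AD, AE, AF, AJ, AL, BD, BG, BJ, BL, BM, BN, DF, DL, DM, DN, EF, EG, EJ, EL, EM, FG, FJ, FM, GJ, GL, GN, JM, LM, LN
  2-simplices (20): ABD, ABL, ADF, AEJ, AEL, AFJ, BDN, BGJ, BGN, BJM, BLM, DFM, DLM, DLN, EFG, EFM, EGL, EJM, FGJ, GLN

Hence C_0 ≅ Z^10, C_1 ≅ Z^30, C_2 ≅ Z^20.

Boundary ∂_1: C_1 → C_0 is given by ∂[p,q] = [q] − [p]. For instance
  ∂JM = M − J.
The 10×30 boundary matrix has rank 9 and Smith normal form diag(1,1,1,1,1,1,1,1,1).

∂_2: C_2 → C_1 maps a triangle to the signed sum of its edges. For instance
  ∂ABL = BL − AL + AB,
  ∂AEL = EL − AL + AE.
As a 30×20 matrix over Z this has rank 20, with invariant factors (1,1,1,1,1,1,1,1,1,1,1,1,1,1,1,1,1,1,1,2).

Reading off H_k = ker ∂_k / im ∂_{k+1}:

  H_0: rank C_0 − rank ∂_1 = 10 − 9 = 1, and the invariant factors of ∂_1 are all 1, so H_0 ≅ Z.
  H_1: rank ker ∂_1 − rank ∂_2 = (30 − 9) − 20 = 1, and ∂_2 has invariant factor 2 > 1, so H_1 ≅ Z ⊕ Z/2Z.
  H_2: rank ker ∂_2 − rank ∂_3 = (20 − 20) − 0 = 0, and there is no ∂_3, so H_2 ≅ 0.

As a check, the Euler characteristic is 10 − 30 + 20 = 0, which agrees with 1 − 1 + 0 = 0.
(K is a triangulation of the Klein bottle.)

Hence the Betti numbers are b_0 = 1, b_1 = 1, b_2 = 0.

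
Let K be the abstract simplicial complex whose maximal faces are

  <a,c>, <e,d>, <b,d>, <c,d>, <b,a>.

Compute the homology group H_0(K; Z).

H_0 = Z.

Fix the vertex order a < b < c < d < e and write every simplex with vertices in increasing order. Then dim K = 1 and the simplices of K are:

  0-simplices (5): a, b, c, d, e
  1-simplices (5): ab, ac, bd, cd, de

giving chain groups C_0 ≅ Z^5, C_1 ≅ Z^5.

∂_1: C_1 → C_0 maps an edge to its endpoints' difference, ∂[p,q] = q − p.
As a 5×5 matrix over Z this has rank 4, with invariant factors (1,1,1,1).

From H_k ≅ ker(∂_k) / im(∂_{k+1}) we obtain:

  H_0: rank C_0 − rank ∂_1 = 5 − 4 = 1, and the invariant factors of ∂_1 are all 1, so H_0 = Z.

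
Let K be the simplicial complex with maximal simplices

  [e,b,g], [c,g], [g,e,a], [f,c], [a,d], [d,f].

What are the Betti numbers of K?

Fix the vertex order a < b < c < d < e < f < g and write every simplex with vertices in increasing order. Then dim K = 2 and the simplices of K are:

  0-simplices (7): a, b, c, d, e, f, g
  1-simplices (9): ad, ae, ag, be, bg, cf, cg, df, eg
  2-simplices (2): aeg, beg

giving chain groups C_0 ≅ Z^7, C_1 ≅ Z^9, C_2 ≅ Z^2.

∂_1: C_1 → C_0 is given by ∂[p,q] = [q] − [p].
This gives a 7×9 integer matrix of rank 6; reducing to Smith normal form yields diagonal entries (1,1,1,1,1,1).

∂_2: C_2 → C_1 acts by ∂[p,q,r] = [q,r] − [p,r] + [p,q]. For instance
  ∂beg = eg − bg + be,
  ∂aeg = eg − ag + ae.
This gives a 9×2 integer matrix of rank 2; reducing to Smith normal form yields diagonal entries (1,1).

Reading off H_k = ker ∂_k / im ∂_{k+1}:

  H_0: rank C_0 − rank ∂_1 = 7 − 6 = 1, and the invariant factors of ∂_1 are all 1, so H_0 ≅ Z.
  H_1: rank ker ∂_1 − rank ∂_2 = (9 − 6) − 2 = 1, and the invariant factors of ∂_2 are all 1, so H_1 ≅ Z.
  H_2: rank ker ∂_2 − rank ∂_3 = (2 − 2) − 0 = 0, and there is no ∂_3, so H_2 ≅ 0.

As a check, the Euler characteristic is 7 − 9 + 2 = 0, which agrees with 1 − 1 + 0 = 0.

Hence the Betti numbers are b_0 = 1, b_1 = 1, b_2 = 0.

b_0 = 1, b_1 = 1, b_2 = 0.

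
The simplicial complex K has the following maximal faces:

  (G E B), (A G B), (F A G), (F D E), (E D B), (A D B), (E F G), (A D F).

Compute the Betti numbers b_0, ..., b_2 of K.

b_0 = 1, b_1 = 0, b_2 = 1.

Fix the vertex order A < B < D < E < F < G and write every simplex with vertices in increasing order. Then dim K = 2 and the simplices of K are:

  0-simplices (6): A, B, D, E, F, G
  1-simplices (12): AB, AD, AF, AG, BD, BE, BG, DE, DF, EF, EG, FG
  2-simplices (8): ABD, ABG, ADF, AFG, BDE, BEG, DEF, EFG

Hence C_0 ≅ Z^6, C_1 ≅ Z^12, C_2 ≅ Z^8.

The boundary map ∂_1: C_1 → C_0 maps an edge to its endpoints' difference, ∂[p,q] = q − p. For instance
  ∂AF = F − A.
As a 6×12 matrix over Z this has rank 5, with invariant factors (1,1,1,1,1).

Boundary ∂_2: C_2 → C_1 sends each 2-simplex [p,q,r] to [q,r] − [p,r] + [p,q]. For instance
  ∂ADF = DF − AF + AD,
  ∂EFG = FG − EG + EF.
The resulting 12×8 matrix has rank 7, and its Smith normal form has invariant factors (1,1,1,1,1,1,1).

Computing H_k = (kernel of ∂_k) / (image of ∂_{k+1}):

  H_0: rank C_0 − rank ∂_1 = 6 − 5 = 1, and the invariant factors of ∂_1 are all 1, so H_0 ≅ Z.
  H_1: rank ker ∂_1 − rank ∂_2 = (12 − 5) − 7 = 0, and the invariant factors of ∂_2 are all 1, so H_1 ≅ 0.
  H_2: rank ker ∂_2 − rank ∂_3 = (8 − 7) − 0 = 1, and there is no ∂_3, so H_2 ≅ Z.

As a check, the Euler characteristic is 6 − 12 + 8 = 2, which agrees with 1 − 0 + 1 = 2.
(K is a triangulation of the 2-sphere S^2.)

Hence the Betti numbers are b_0 = 1, b_1 = 0, b_2 = 1.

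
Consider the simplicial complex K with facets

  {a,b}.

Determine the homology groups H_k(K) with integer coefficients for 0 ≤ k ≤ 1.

H_0 ≅ Z,  H_1 = 0.

Order the vertices as a < b. Listing each simplex with vertices in this order, K has dimension 1 with simplices:

  0-simplices (2): a, b
  1-simplices (1): ab

giving chain groups C_0 ≅ Z^2, C_1 ≅ Z^1.

Boundary ∂_1: C_1 → C_0 is given by ∂[p,q] = [q] − [p]. For instance
  ∂ab = b − a.
The resulting 2×1 matrix has rank 1, and its Smith normal form has invariant factors (1).

Computing H_k = (kernel of ∂_k) / (image of ∂_{k+1}):

  H_0: rank C_0 − rank ∂_1 = 2 − 1 = 1, and the invariant factors of ∂_1 are all 1, so H_0 = Z.
  H_1: rank ker ∂_1 − rank ∂_2 = (1 − 1) − 0 = 0, and there is no ∂_2, so H_1 = 0.

As a check, the Euler characteristic is 2 − 1 = 1, which agrees with 1 − 0 = 1.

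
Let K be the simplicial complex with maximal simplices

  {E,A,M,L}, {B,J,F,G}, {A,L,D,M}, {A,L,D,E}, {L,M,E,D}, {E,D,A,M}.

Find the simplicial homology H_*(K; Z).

H_0 ≅ Z^2,  H_1 = 0,  H_2 = 0,  H_3 ≅ Z.

K has 9 vertices, 16 edges, 14 triangles, 6 3-simplices.
rank ∂_0 = 0, rank ∂_1 = 7 ⇒ b_0 = 9 − 0 − 7 = 2; all invariant factors of ∂_1 are 1 so no torsion. So H_0 ≅ Z^2.
rank ∂_1 = 7, rank ∂_2 = 9 ⇒ b_1 = 16 − 7 − 9 = 0; all invariant factors of ∂_2 are 1 so no torsion. So H_1 ≅ 0.
rank ∂_2 = 9, rank ∂_3 = 5 ⇒ b_2 = 14 − 9 − 5 = 0; all invariant factors of ∂_3 are 1 so no torsion. So H_2 ≅ 0.
rank ∂_3 = 5, rank ∂_4 = 0 ⇒ b_3 = 6 − 5 − 0 = 1. So H_3 ≅ Z.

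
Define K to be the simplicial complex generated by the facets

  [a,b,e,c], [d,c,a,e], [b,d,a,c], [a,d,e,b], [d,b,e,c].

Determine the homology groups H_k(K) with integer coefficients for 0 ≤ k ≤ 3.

Order the vertices as a < b < c < d < e. Listing each simplex with vertices in this order, K has dimension 3 with simplices:

  0-simplices (5): a, b, c, d, e
  1-simplices (10): ab, ac, ad, ae, bc, bd, be, cd, ce, de
  2-simplices (10): abc, abd, abe, acd, ace, ade, bcd, bce, bde, cde
  3-simplices (5): abcd, abce, abde, acde, bcde

so the chain groups are C_0 ≅ Z^5, C_1 ≅ Z^10, C_2 ≅ Z^10, C_3 ≅ Z^5.

Boundary ∂_1: C_1 → C_0 is given by ∂[p,q] = [q] − [p]. For instance
  ∂ad = d − a.
The resulting 5×10 matrix has rank 4, and its Smith normal form has invariant factors (1,1,1,1).

∂_2: C_2 → C_1 maps a triangle to the signed sum of its edges. For instance
  ∂bce = ce − be + bc,
  ∂bde = de − be + bd.
The 10×10 boundary matrix has rank 6 and Smith normal form diag(1,1,1,1,1,1).

The boundary map ∂_3: C_3 → C_2 sends each 3-simplex σ to the alternating sum Σ_i (−1)^i (σ with its i-th vertex removed). For instance
  ∂abde = bde − ade + abe − abd,
  ∂abcd = bcd − acd + abd − abc.
This gives a 10×5 integer matrix of rank 4; reducing to Smith normal form yields diagonal entries (1,1,1,1).

Reading off H_k = ker ∂_k / im ∂_{k+1}:

  H_0: rank C_0 − rank ∂_1 = 5 − 4 = 1, and the invariant factors of ∂_1 are all 1, so H_0 ≅ Z.
  H_1: rank ker ∂_1 − rank ∂_2 = (10 − 4) − 6 = 0, and the invariant factors of ∂_2 are all 1, so H_1 ≅ 0.
  H_2: rank ker ∂_2 − rank ∂_3 = (10 − 6) − 4 = 0, and the invariant factors of ∂_3 are all 1, so H_2 ≅ 0.
  H_3: rank ker ∂_3 − rank ∂_4 = (5 − 4) − 0 = 1, and there is no ∂_4, so H_3 ≅ Z.

H_0 = Z,  H_1 = 0,  H_2 = 0,  H_3 = Z.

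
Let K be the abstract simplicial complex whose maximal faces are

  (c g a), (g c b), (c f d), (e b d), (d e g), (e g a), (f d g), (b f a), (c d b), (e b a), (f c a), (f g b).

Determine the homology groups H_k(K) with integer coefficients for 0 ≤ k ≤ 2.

H_0 ≅ Z,  H_1 ≅ Z_2,  H_2 = 0.

Order the vertices as a < b < c < d < e < f < g. Listing each simplex with vertices in this order, K has dimension 2 with simplices:

  0-simplices (7): a, b, c, d, e, f, g
  1-simplices (18): ab, ac, ae, af, ag, bc, bd, be, bf, bg, cd, cf, cg, de, df, dg, eg, fg
  2-simplices (12): abe, abf, acf, acg, aeg, bcd, bcg, bde, bfg, cdf, deg, dfg

giving chain groups C_0 ≅ Z^7, C_1 ≅ Z^18, C_2 ≅ Z^12.

Boundary ∂_1: C_1 → C_0 is given by ∂[p,q] = [q] − [p]. For instance
  ∂dg = g − d.
As a 7×18 matrix over Z this has rank 6, with invariant factors (1,1,1,1,1,1).

The boundary map ∂_2: C_2 → C_1 sends each 2-simplex [p,q,r] to [q,r] − [p,r] + [p,q]. For instance
  ∂deg = eg − dg + de,
  ∂aeg = eg − ag + ae.
The 18×12 boundary matrix has rank 12 and Smith normal form diag(1,1,1,1,1,1,1,1,1,1,1,2).

From H_k ≅ ker(∂_k) / im(∂_{k+1}) we obtain:

  H_0: rank C_0 − rank ∂_1 = 7 − 6 = 1, and the invariant factors of ∂_1 are all 1, so H_0 ≅ Z.
  H_1: rank ker ∂_1 − rank ∂_2 = (18 − 6) − 12 = 0, and ∂_2 has invariant factor 2 > 1, so H_1 ≅ Z_2.
  H_2: rank ker ∂_2 − rank ∂_3 = (12 − 12) − 0 = 0, and there is no ∂_3, so H_2 ≅ 0.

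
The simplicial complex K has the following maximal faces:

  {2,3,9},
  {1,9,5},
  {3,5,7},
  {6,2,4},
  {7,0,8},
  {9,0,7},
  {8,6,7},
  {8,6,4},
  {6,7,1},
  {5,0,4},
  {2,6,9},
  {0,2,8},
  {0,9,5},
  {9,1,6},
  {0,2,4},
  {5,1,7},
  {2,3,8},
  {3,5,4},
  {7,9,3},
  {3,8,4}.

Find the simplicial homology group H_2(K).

K has 10 vertices, 30 edges, 20 triangles.
rank ∂_2 = 20, rank ∂_3 = 0 ⇒ b_2 = 20 − 20 − 0 = 0. So H_2 ≅ 0.

H_2 = 0.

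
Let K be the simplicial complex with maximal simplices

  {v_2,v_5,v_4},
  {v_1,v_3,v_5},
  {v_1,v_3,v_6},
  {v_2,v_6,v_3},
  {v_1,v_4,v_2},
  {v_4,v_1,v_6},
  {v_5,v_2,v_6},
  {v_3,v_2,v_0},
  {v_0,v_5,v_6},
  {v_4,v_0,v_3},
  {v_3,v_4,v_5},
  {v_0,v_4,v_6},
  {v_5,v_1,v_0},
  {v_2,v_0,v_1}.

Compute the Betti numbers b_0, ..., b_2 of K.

b_0 = 1, b_1 = 2, b_2 = 1.

Fix the vertex order v_0 < v_1 < v_2 < v_3 < v_4 < v_5 < v_6 and write every simplex with vertices in increasing order. Then dim K = 2 and the simplices of K are:

  0-simplices (7): [v_0], [v_1], [v_2], [v_3], [v_4], [v_5], [v_6]
  1-simplices (21): (21 of them)
  2-simplices (14): (14 of them)

so the chain groups are C_0 ≅ Z^7, C_1 ≅ Z^21, C_2 ≅ Z^14.

The boundary map ∂_1: C_1 → C_0 is given by ∂[p,q] = [q] − [p].
The resulting 7×21 matrix has rank 6, and its Smith normal form has invariant factors (1,1,1,1,1,1).

Boundary ∂_2: C_2 → C_1 acts by ∂[p,q,r] = [q,r] − [p,r] + [p,q]. For instance
  ∂[v_0,v_1,v_2] = [v_1,v_2] − [v_0,v_2] + [v_0,v_1],
  ∂[v_2,v_5,v_6] = [v_5,v_6] − [v_2,v_6] + [v_2,v_5].
This gives a 21×14 integer matrix of rank 13; reducing to Smith normal form yields diagonal entries (1,1,1,1,1,1,1,1,1,1,1,1,1).

Reading off H_k = ker ∂_k / im ∂_{k+1}:

  H_0: rank C_0 − rank ∂_1 = 7 − 6 = 1, and the invariant factors of ∂_1 are all 1, so H_0 ≅ Z.
  H_1: rank ker ∂_1 − rank ∂_2 = (21 − 6) − 13 = 2, and the invariant factors of ∂_2 are all 1, so H_1 ≅ Z^2.
  H_2: rank ker ∂_2 − rank ∂_3 = (14 − 13) − 0 = 1, and there is no ∂_3, so H_2 ≅ Z.

Hence the Betti numbers are b_0 = 1, b_1 = 2, b_2 = 1.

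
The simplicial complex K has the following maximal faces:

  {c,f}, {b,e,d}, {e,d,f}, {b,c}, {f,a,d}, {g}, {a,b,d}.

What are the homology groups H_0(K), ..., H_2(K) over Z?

We work with the vertex ordering a < b < c < d < e < f < g. The simplices of K, each written with vertices in increasing order, are:

  0-simplices (7): a, b, c, d, e, f, g
  1-simplices (10): ab, ad, af, bc, bd, be, cf, de, df, ef
  2-simplices (4): abd, adf, bde, def

giving chain groups C_0 ≅ Z^7, C_1 ≅ Z^10, C_2 ≅ Z^4.

∂_1: C_1 → C_0 is given by ∂[p,q] = [q] − [p].
As a 7×10 matrix over Z this has rank 5, with invariant factors (1,1,1,1,1).

∂_2: C_2 → C_1 sends each 2-simplex [p,q,r] to [q,r] − [p,r] + [p,q]. For instance
  ∂abd = bd − ad + ab,
  ∂def = ef − df + de.
This gives a 10×4 integer matrix of rank 4; reducing to Smith normal form yields diagonal entries (1,1,1,1).

From H_k ≅ ker(∂_k) / im(∂_{k+1}) we obtain:

  H_0: rank C_0 − rank ∂_1 = 7 − 5 = 2, and the invariant factors of ∂_1 are all 1, so H_0 = Z^2.
  H_1: rank ker ∂_1 − rank ∂_2 = (10 − 5) − 4 = 1, and the invariant factors of ∂_2 are all 1, so H_1 = Z.
  H_2: rank ker ∂_2 − rank ∂_3 = (4 − 4) − 0 = 0, and there is no ∂_3, so H_2 = 0.

As a check, the Euler characteristic is 7 − 10 + 4 = 1, which agrees with 2 − 1 + 0 = 1.

H_0 ≅ Z^2,  H_1 ≅ Z,  H_2 = 0.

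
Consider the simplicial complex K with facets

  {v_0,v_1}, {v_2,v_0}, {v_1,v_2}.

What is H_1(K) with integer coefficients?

H_1 ≅ Z.

Take the total order v_0 < v_1 < v_2 on the vertex set. Then K (dimension 1) consists of the simplices:

  0-simplices (3): [v_0], [v_1], [v_2]
  1-simplices (3): [v_0,v_1], [v_0,v_2], [v_1,v_2]

so the chain groups are C_0 ≅ Z^3, C_1 ≅ Z^3.

∂_1: C_1 → C_0 sends each edge [p,q] (with p < q) to q − p. For instance
  ∂[v_1,v_2] = [v_2] − [v_1].
As a 3×3 matrix over Z this has rank 2, with invariant factors (1,1).

Computing H_k = (kernel of ∂_k) / (image of ∂_{k+1}):

  H_1: rank ker ∂_1 − rank ∂_2 = (3 − 2) − 0 = 1, and there is no ∂_2, so H_1 = Z.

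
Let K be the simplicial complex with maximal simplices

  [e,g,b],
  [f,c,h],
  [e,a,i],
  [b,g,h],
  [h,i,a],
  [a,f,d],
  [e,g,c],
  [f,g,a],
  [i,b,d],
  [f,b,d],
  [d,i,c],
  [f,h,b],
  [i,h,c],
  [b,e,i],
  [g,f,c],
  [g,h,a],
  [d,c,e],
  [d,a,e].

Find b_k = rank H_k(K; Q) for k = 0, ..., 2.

b_0 = 1, b_1 = 1, b_2 = 0.

Order the vertices as a < b < c < d < e < f < g < h < i. Listing each simplex with vertices in this order, K has dimension 2 with simplices:

  0-simplices (9): a, b, c, d, e, f, g, h, i
  1-simplices (27): ad, ae, af, ag, ah, ai, bd, be, bf, bg, bh, bi, cd, ce, cf, cg, ch, ci, de, df, di, eg, ei, fg, fh, gh, hi
  2-simplices (18): ade, adf, aei, afg, agh, ahi, bdf, bdi, beg, bei, bfh, bgh, cde, cdi, ceg, cfg, cfh, chi

giving chain groups C_0 ≅ Z^9, C_1 ≅ Z^27, C_2 ≅ Z^18.

The boundary map ∂_1: C_1 → C_0 is given by ∂[p,q] = [q] − [p].
The 9×27 boundary matrix has rank 8 and Smith normal form diag(1,1,1,1,1,1,1,1).

The boundary map ∂_2: C_2 → C_1 sends each 2-simplex [p,q,r] to [q,r] − [p,r] + [p,q]. For instance
  ∂bgh = gh − bh + bg,
  ∂bei = ei − bi + be.
The resulting 27×18 matrix has rank 18, and its Smith normal form has invariant factors (1,1,1,1,1,1,1,1,1,1,1,1,1,1,1,1,1,2).

Reading off H_k = ker ∂_k / im ∂_{k+1}:

  H_0: rank C_0 − rank ∂_1 = 9 − 8 = 1, and the invariant factors of ∂_1 are all 1, so H_0 ≅ Z.
  H_1: rank ker ∂_1 − rank ∂_2 = (27 − 8) − 18 = 1, and ∂_2 has invariant factor 2 > 1, so H_1 ≅ Z × Z/2.
  H_2: rank ker ∂_2 − rank ∂_3 = (18 − 18) − 0 = 0, and there is no ∂_3, so H_2 ≅ 0.

As a check, the Euler characteristic is 9 − 27 + 18 = 0, which agrees with 1 − 1 + 0 = 0.

Hence the Betti numbers are b_0 = 1, b_1 = 1, b_2 = 0.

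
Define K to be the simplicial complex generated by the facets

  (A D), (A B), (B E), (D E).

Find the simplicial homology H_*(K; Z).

H_0 = Z,  H_1 = Z.

Fix the vertex order A < B < D < E and write every simplex with vertices in increasing order. Then dim K = 1 and the simplices of K are:

  0-simplices (4): A, B, D, E
  1-simplices (4): AB, AD, BE, DE

giving chain groups C_0 ≅ Z^4, C_1 ≅ Z^4.

∂_1: C_1 → C_0 is given by ∂[p,q] = [q] − [p].
As a 4×4 matrix over Z this has rank 3, with invariant factors (1,1,1).

Computing H_k = (kernel of ∂_k) / (image of ∂_{k+1}):

  H_0: rank C_0 − rank ∂_1 = 4 − 3 = 1, and the invariant factors of ∂_1 are all 1, so H_0 = Z.
  H_1: rank ker ∂_1 − rank ∂_2 = (4 − 3) − 0 = 1, and there is no ∂_2, so H_1 = Z.

As a check, the Euler characteristic is 4 − 4 = 0, which agrees with 1 − 1 = 0.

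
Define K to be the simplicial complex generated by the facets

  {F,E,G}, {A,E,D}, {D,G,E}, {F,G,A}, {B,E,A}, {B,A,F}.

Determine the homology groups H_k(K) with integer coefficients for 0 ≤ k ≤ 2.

Fix the vertex order A < B < D < E < F < G and write every simplex with vertices in increasing order. Then dim K = 2 and the simplices of K are:

  0-simplices (6): A, B, D, E, F, G
  1-simplices (12): AB, AD, AE, AF, AG, BE, BF, DE, DG, EF, EG, FG
  2-simplices (6): ABE, ABF, ADE, AFG, DEG, EFG

Hence C_0 ≅ Z^6, C_1 ≅ Z^12, C_2 ≅ Z^6.

∂_1: C_1 → C_0 sends each edge [p,q] (with p < q) to q − p. For instance
  ∂BE = E − B.
This gives a 6×12 integer matrix of rank 5; reducing to Smith normal form yields diagonal entries (1,1,1,1,1).

∂_2: C_2 → C_1 sends each 2-simplex [p,q,r] to [q,r] − [p,r] + [p,q]. For instance
  ∂EFG = FG − EG + EF,
  ∂ABE = BE − AE + AB.
The resulting 12×6 matrix has rank 6, and its Smith normal form has invariant factors (1,1,1,1,1,1).

From H_k ≅ ker(∂_k) / im(∂_{k+1}) we obtain:

  H_0: rank C_0 − rank ∂_1 = 6 − 5 = 1, and the invariant factors of ∂_1 are all 1, so H_0 ≅ Z.
  H_1: rank ker ∂_1 − rank ∂_2 = (12 − 5) − 6 = 1, and the invariant factors of ∂_2 are all 1, so H_1 ≅ Z.
  H_2: rank ker ∂_2 − rank ∂_3 = (6 − 6) − 0 = 0, and there is no ∂_3, so H_2 ≅ 0.

As a check, the Euler characteristic is 6 − 12 + 6 = 0, which agrees with 1 − 1 + 0 = 0.

H_0 = Z,  H_1 = Z,  H_2 = 0.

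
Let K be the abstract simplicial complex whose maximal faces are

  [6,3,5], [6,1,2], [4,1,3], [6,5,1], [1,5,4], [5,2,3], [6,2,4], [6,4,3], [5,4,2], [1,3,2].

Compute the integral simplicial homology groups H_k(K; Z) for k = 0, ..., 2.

Fix the vertex order 1 < 2 < 3 < 4 < 5 < 6 and write every simplex with vertices in increasing order. Then dim K = 2 and the simplices of K are:

  0-simplices (6): [1], [2], [3], [4], [5], [6]
  1-simplices (15): [1,2], [1,3], [1,4], [1,5], [1,6], [2,3], [2,4], [2,5], [2,6], [3,4], [3,5], [3,6], [4,5], [4,6], [5,6]
  2-simplices (10): [1,2,3], [1,2,6], [1,3,4], [1,4,5], [1,5,6], [2,3,5], [2,4,5], [2,4,6], [3,4,6], [3,5,6]

giving chain groups C_0 ≅ Z^6, C_1 ≅ Z^15, C_2 ≅ Z^10.

∂_1: C_1 → C_0 is given by ∂[p,q] = [q] − [p]. For instance
  ∂[3,6] = [6] − [3].
The 6×15 boundary matrix has rank 5 and Smith normal form diag(1,1,1,1,1).

Boundary ∂_2: C_2 → C_1 sends each 2-simplex [p,q,r] to [q,r] − [p,r] + [p,q]. For instance
  ∂[1,2,6] = [2,6] − [1,6] + [1,2],
  ∂[1,3,4] = [3,4] − [1,4] + [1,3].
The 15×10 boundary matrix has rank 10 and Smith normal form diag(1,1,1,1,1,1,1,1,1,2).

Reading off H_k = ker ∂_k / im ∂_{k+1}:

  H_0: rank C_0 − rank ∂_1 = 6 − 5 = 1, and the invariant factors of ∂_1 are all 1, so H_0 = Z.
  H_1: rank ker ∂_1 − rank ∂_2 = (15 − 5) − 10 = 0, and ∂_2 has invariant factor 2 > 1, so H_1 = Z/2.
  H_2: rank ker ∂_2 − rank ∂_3 = (10 − 10) − 0 = 0, and there is no ∂_3, so H_2 = 0.

As a check, the Euler characteristic is 6 − 15 + 10 = 1, which agrees with 1 − 0 + 0 = 1.

H_0 = Z,  H_1 = Z/2,  H_2 = 0.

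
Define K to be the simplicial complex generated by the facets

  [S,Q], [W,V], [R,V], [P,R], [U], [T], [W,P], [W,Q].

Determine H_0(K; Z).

H_0 = Z^3.

Take the total order P < Q < R < S < T < U < V < W on the vertex set. Then K (dimension 1) consists of the simplices:

  0-simplices (8): P, Q, R, S, T, U, V, W
  1-simplices (6): PR, PW, QS, QW, RV, VW

giving chain groups C_0 ≅ Z^8, C_1 ≅ Z^6.

∂_1: C_1 → C_0 is given by ∂[p,q] = [q] − [p]. For instance
  ∂PW = W − P.
This gives a 8×6 integer matrix of rank 5; reducing to Smith normal form yields diagonal entries (1,1,1,1,1).

Reading off H_k = ker ∂_k / im ∂_{k+1}:

  H_0: rank C_0 − rank ∂_1 = 8 − 5 = 3, and the invariant factors of ∂_1 are all 1, so H_0 ≅ Z^3.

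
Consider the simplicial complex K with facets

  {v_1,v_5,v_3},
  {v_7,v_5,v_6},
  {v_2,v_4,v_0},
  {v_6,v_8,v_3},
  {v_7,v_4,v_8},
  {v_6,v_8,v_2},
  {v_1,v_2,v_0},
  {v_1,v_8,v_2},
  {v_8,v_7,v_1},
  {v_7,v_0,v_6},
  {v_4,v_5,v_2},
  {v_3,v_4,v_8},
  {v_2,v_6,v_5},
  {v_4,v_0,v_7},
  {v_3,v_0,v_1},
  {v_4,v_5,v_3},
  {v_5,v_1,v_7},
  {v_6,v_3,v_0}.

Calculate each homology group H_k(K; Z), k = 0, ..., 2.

H_0 ≅ Z,  H_1 ≅ Z^2,  H_2 ≅ Z.

Take the total order v_0 < v_1 < v_2 < v_3 < v_4 < v_5 < v_6 < v_7 < v_8 on the vertex set. Then K (dimension 2) consists of the simplices:

  0-simplices (9): [v_0], [v_1], [v_2], [v_3], [v_4], [v_5], [v_6], [v_7], [v_8]
  1-simplices (27): (27 of them)
  2-simplices (18): (18 of them)

giving chain groups C_0 ≅ Z^9, C_1 ≅ Z^27, C_2 ≅ Z^18.

∂_1: C_1 → C_0 sends each edge [p,q] (with p < q) to q − p.
The 9×27 boundary matrix has rank 8 and Smith normal form diag(1,1,1,1,1,1,1,1).

∂_2: C_2 → C_1 maps a triangle to the signed sum of its edges. For instance
  ∂[v_0,v_2,v_4] = [v_2,v_4] − [v_0,v_4] + [v_0,v_2],
  ∂[v_0,v_3,v_6] = [v_3,v_6] − [v_0,v_6] + [v_0,v_3].
As a 27×18 matrix over Z this has rank 17, with invariant factors (1,1,1,1,1,1,1,1,1,1,1,1,1,1,1,1,1).

From H_k ≅ ker(∂_k) / im(∂_{k+1}) we obtain:

  H_0: rank C_0 − rank ∂_1 = 9 − 8 = 1, and the invariant factors of ∂_1 are all 1, so H_0 ≅ Z.
  H_1: rank ker ∂_1 − rank ∂_2 = (27 − 8) − 17 = 2, and the invariant factors of ∂_2 are all 1, so H_1 ≅ Z^2.
  H_2: rank ker ∂_2 − rank ∂_3 = (18 − 17) − 0 = 1, and there is no ∂_3, so H_2 ≅ Z.

(K is a triangulation of the torus T^2.)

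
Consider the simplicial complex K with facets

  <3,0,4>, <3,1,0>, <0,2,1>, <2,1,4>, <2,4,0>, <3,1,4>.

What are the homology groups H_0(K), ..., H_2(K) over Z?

We work with the vertex ordering 0 < 1 < 2 < 3 < 4. The simplices of K, each written with vertices in increasing order, are:

  0-simplices (5): [0], [1], [2], [3], [4]
  1-simplices (9): [0,1], [0,2], [0,3], [0,4], [1,2], [1,3], [1,4], [2,4], [3,4]
  2-simplices (6): [0,1,2], [0,1,3], [0,2,4], [0,3,4], [1,2,4], [1,3,4]

giving chain groups C_0 ≅ Z^5, C_1 ≅ Z^9, C_2 ≅ Z^6.

Boundary ∂_1: C_1 → C_0 is given by ∂[p,q] = [q] − [p].
As a 5×9 matrix over Z this has rank 4, with invariant factors (1,1,1,1).

The boundary map ∂_2: C_2 → C_1 maps a triangle to the signed sum of its edges. For instance
  ∂[1,2,4] = [2,4] − [1,4] + [1,2],
  ∂[0,1,3] = [1,3] − [0,3] + [0,1].
The 9×6 boundary matrix has rank 5 and Smith normal form diag(1,1,1,1,1).

Computing H_k = (kernel of ∂_k) / (image of ∂_{k+1}):

  H_0: rank C_0 − rank ∂_1 = 5 − 4 = 1, and the invariant factors of ∂_1 are all 1, so H_0 = Z.
  H_1: rank ker ∂_1 − rank ∂_2 = (9 − 4) − 5 = 0, and the invariant factors of ∂_2 are all 1, so H_1 = 0.
  H_2: rank ker ∂_2 − rank ∂_3 = (6 − 5) − 0 = 1, and there is no ∂_3, so H_2 = Z.

H_0 = Z,  H_1 = 0,  H_2 = Z.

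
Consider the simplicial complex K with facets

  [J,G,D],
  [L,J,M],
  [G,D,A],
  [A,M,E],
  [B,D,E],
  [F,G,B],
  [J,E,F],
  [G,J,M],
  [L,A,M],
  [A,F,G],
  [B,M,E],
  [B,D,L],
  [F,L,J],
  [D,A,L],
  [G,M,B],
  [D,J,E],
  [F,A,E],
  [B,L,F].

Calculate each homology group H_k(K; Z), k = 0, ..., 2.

We work with the vertex ordering A < B < D < E < F < G < J < L < M. The simplices of K, each written with vertices in increasing order, are:

  0-simplices (9): A, B, D, E, F, G, J, L, M
  1-simplices (27): AD, AE, AF, AG, AL, AM, BD, BE, BF, BG, BL, BM, DE, DG, DJ, DL, EF, EJ, EM, FG, FJ, FL, GJ, GM, JL, JM, LM
  2-simplices (18): ADG, ADL, AEF, AEM, AFG, ALM, BDE, BDL, BEM, BFG, BFL, BGM, DEJ, DGJ, EFJ, FJL, GJM, JLM

giving chain groups C_0 ≅ Z^9, C_1 ≅ Z^27, C_2 ≅ Z^18.

The boundary map ∂_1: C_1 → C_0 sends each edge [p,q] (with p < q) to q − p. For instance
  ∂AE = E − A.
This gives a 9×27 integer matrix of rank 8; reducing to Smith normal form yields diagonal entries (1,1,1,1,1,1,1,1).

∂_2: C_2 → C_1 maps a triangle to the signed sum of its edges. For instance
  ∂BFG = FG − BG + BF,
  ∂ADL = DL − AL + AD.
As a 27×18 matrix over Z this has rank 17, with invariant factors (1,1,1,1,1,1,1,1,1,1,1,1,1,1,1,1,1).

Computing H_k = (kernel of ∂_k) / (image of ∂_{k+1}):

  H_0: rank C_0 − rank ∂_1 = 9 − 8 = 1, and the invariant factors of ∂_1 are all 1, so H_0 ≅ Z.
  H_1: rank ker ∂_1 − rank ∂_2 = (27 − 8) − 17 = 2, and the invariant factors of ∂_2 are all 1, so H_1 ≅ Z^2.
  H_2: rank ker ∂_2 − rank ∂_3 = (18 − 17) − 0 = 1, and there is no ∂_3, so H_2 ≅ Z.

(K is a triangulation of the torus T^2.)

H_0 = Z,  H_1 = Z^2,  H_2 = Z.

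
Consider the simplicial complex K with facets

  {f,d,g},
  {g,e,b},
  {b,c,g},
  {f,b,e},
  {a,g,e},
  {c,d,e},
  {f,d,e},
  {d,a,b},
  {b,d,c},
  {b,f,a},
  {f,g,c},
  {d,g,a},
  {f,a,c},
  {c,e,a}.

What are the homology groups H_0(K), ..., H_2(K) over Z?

We work with the vertex ordering a < b < c < d < e < f < g. The simplices of K, each written with vertices in increasing order, are:

  0-simplices (7): a, b, c, d, e, f, g
  1-simplices (21): ab, ac, ad, ae, af, ag, bc, bd, be, bf, bg, cd, ce, cf, cg, de, df, dg, ef, eg, fg
  2-simplices (14): abd, abf, ace, acf, adg, aeg, bcd, bcg, bef, beg, cde, cfg, def, dfg

so the chain groups are C_0 ≅ Z^7, C_1 ≅ Z^21, C_2 ≅ Z^14.

∂_1: C_1 → C_0 maps an edge to its endpoints' difference, ∂[p,q] = q − p. For instance
  ∂bc = c − b.
The 7×21 boundary matrix has rank 6 and Smith normal form diag(1,1,1,1,1,1).

Boundary ∂_2: C_2 → C_1 sends each 2-simplex [p,q,r] to [q,r] − [p,r] + [p,q]. For instance
  ∂abd = bd − ad + ab,
  ∂adg = dg − ag + ad.
The 21×14 boundary matrix has rank 13 and Smith normal form diag(1,1,1,1,1,1,1,1,1,1,1,1,1).

Now H_k = ker ∂_k / im ∂_{k+1}, so:

  H_0: rank C_0 − rank ∂_1 = 7 − 6 = 1, and the invariant factors of ∂_1 are all 1, so H_0 ≅ Z.
  H_1: rank ker ∂_1 − rank ∂_2 = (21 − 6) − 13 = 2, and the invariant factors of ∂_2 are all 1, so H_1 ≅ Z^2.
  H_2: rank ker ∂_2 − rank ∂_3 = (14 − 13) − 0 = 1, and there is no ∂_3, so H_2 ≅ Z.

(K is a triangulation of the torus T^2.)

H_0 = Z,  H_1 = Z^2,  H_2 = Z.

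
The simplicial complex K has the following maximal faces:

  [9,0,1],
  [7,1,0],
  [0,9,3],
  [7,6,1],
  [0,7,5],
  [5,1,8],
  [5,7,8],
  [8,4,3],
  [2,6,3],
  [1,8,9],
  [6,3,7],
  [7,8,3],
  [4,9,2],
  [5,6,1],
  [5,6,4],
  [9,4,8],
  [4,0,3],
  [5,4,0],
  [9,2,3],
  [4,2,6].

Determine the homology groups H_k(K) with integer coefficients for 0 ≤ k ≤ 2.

Fix the vertex order 0 < 1 < 2 < 3 < 4 < 5 < 6 < 7 < 8 < 9 and write every simplex with vertices in increasing order. Then dim K = 2 and the simplices of K are:

  0-simplices (10): [0], [1], [2], [3], [4], [5], [6], [7], [8], [9]
  1-simplices (30): (30 of them)
  2-simplices (20): (20 of them)

so the chain groups are C_0 ≅ Z^10, C_1 ≅ Z^30, C_2 ≅ Z^20.

∂_1: C_1 → C_0 is given by ∂[p,q] = [q] − [p].
This gives a 10×30 integer matrix of rank 9; reducing to Smith normal form yields diagonal entries (1,1,1,1,1,1,1,1,1).

Boundary ∂_2: C_2 → C_1 maps a triangle to the signed sum of its edges. For instance
  ∂[4,8,9] = [8,9] − [4,9] + [4,8],
  ∂[3,6,7] = [6,7] − [3,7] + [3,6].
As a 30×20 matrix over Z this has rank 20, with invariant factors (1,1,1,1,1,1,1,1,1,1,1,1,1,1,1,1,1,1,1,2).

Computing H_k = (kernel of ∂_k) / (image of ∂_{k+1}):

  H_0: rank C_0 − rank ∂_1 = 10 − 9 = 1, and the invariant factors of ∂_1 are all 1, so H_0 ≅ Z.
  H_1: rank ker ∂_1 − rank ∂_2 = (30 − 9) − 20 = 1, and ∂_2 has invariant factor 2 > 1, so H_1 ≅ Z ⊕ Z/2.
  H_2: rank ker ∂_2 − rank ∂_3 = (20 − 20) − 0 = 0, and there is no ∂_3, so H_2 ≅ 0.

H_0 = Z,  H_1 = Z ⊕ Z/2,  H_2 = 0.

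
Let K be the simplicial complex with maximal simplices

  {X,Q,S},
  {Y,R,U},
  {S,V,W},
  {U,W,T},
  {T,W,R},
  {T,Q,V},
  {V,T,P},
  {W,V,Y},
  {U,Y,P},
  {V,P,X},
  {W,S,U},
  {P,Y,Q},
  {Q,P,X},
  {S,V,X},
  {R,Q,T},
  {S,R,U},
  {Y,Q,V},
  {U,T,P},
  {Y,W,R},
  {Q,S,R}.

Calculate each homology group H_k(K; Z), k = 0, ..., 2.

K has 10 vertices, 30 edges, 20 triangles.
rank ∂_0 = 0, rank ∂_1 = 9 ⇒ b_0 = 10 − 0 − 9 = 1; all invariant factors of ∂_1 are 1 so no torsion. So H_0 ≅ Z.
rank ∂_1 = 9, rank ∂_2 = 20 ⇒ b_1 = 30 − 9 − 20 = 1; ∂_2 has invariant factor(s) [2] giving torsion. So H_1 ≅ Z × Z/2.
rank ∂_2 = 20, rank ∂_3 = 0 ⇒ b_2 = 20 − 20 − 0 = 0. So H_2 ≅ 0.

H_0 ≅ Z,  H_1 ≅ Z × Z/2,  H_2 = 0.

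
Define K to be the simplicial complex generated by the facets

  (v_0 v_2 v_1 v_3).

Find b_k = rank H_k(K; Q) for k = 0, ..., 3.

b_0 = 1, b_1 = 0, b_2 = 0, b_3 = 0.

K has 4 vertices, 6 edges, 4 triangles, 1 3-simplex.
rank ∂_0 = 0, rank ∂_1 = 3 ⇒ b_0 = 4 − 0 − 3 = 1; all invariant factors of ∂_1 are 1 so no torsion. So H_0 = Z.
rank ∂_1 = 3, rank ∂_2 = 3 ⇒ b_1 = 6 − 3 − 3 = 0; all invariant factors of ∂_2 are 1 so no torsion. So H_1 = 0.
rank ∂_2 = 3, rank ∂_3 = 1 ⇒ b_2 = 4 − 3 − 1 = 0; all invariant factors of ∂_3 are 1 so no torsion. So H_2 = 0.
rank ∂_3 = 1, rank ∂_4 = 0 ⇒ b_3 = 1 − 1 − 0 = 0. So H_3 = 0.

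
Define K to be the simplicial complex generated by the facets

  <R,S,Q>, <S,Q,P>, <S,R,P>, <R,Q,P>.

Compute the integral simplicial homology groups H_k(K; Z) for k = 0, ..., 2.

Take the total order P < Q < R < S on the vertex set. Then K (dimension 2) consists of the simplices:

  0-simplices (4): P, Q, R, S
  1-simplices (6): PQ, PR, PS, QR, QS, RS
  2-simplices (4): PQR, PQS, PRS, QRS

giving chain groups C_0 ≅ Z^4, C_1 ≅ Z^6, C_2 ≅ Z^4.

The boundary map ∂_1: C_1 → C_0 sends each edge [p,q] (with p < q) to q − p.
This gives a 4×6 integer matrix of rank 3; reducing to Smith normal form yields diagonal entries (1,1,1).

∂_2: C_2 → C_1 maps a triangle to the signed sum of its edges. For instance
  ∂QRS = RS − QS + QR,
  ∂PQS = QS − PS + PQ.
This gives a 6×4 integer matrix of rank 3; reducing to Smith normal form yields diagonal entries (1,1,1).

From H_k ≅ ker(∂_k) / im(∂_{k+1}) we obtain:

  H_0: rank C_0 − rank ∂_1 = 4 − 3 = 1, and the invariant factors of ∂_1 are all 1, so H_0 = Z.
  H_1: rank ker ∂_1 − rank ∂_2 = (6 − 3) − 3 = 0, and the invariant factors of ∂_2 are all 1, so H_1 = 0.
  H_2: rank ker ∂_2 − rank ∂_3 = (4 − 3) − 0 = 1, and there is no ∂_3, so H_2 = Z.

As a check, the Euler characteristic is 4 − 6 + 4 = 2, which agrees with 1 − 0 + 1 = 2.

H_0 ≅ Z,  H_1 = 0,  H_2 ≅ Z.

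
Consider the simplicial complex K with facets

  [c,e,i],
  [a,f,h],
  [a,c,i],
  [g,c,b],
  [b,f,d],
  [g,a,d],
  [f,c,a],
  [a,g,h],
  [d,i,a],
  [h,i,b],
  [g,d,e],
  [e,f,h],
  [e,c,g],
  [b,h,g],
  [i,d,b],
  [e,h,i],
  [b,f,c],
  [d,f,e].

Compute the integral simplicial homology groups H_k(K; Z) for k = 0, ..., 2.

K has 9 vertices, 27 edges, 18 triangles.
rank ∂_0 = 0, rank ∂_1 = 8 ⇒ b_0 = 9 − 0 − 8 = 1; all invariant factors of ∂_1 are 1 so no torsion. So H_0 ≅ Z.
rank ∂_1 = 8, rank ∂_2 = 17 ⇒ b_1 = 27 − 8 − 17 = 2; all invariant factors of ∂_2 are 1 so no torsion. So H_1 ≅ Z^2.
rank ∂_2 = 17, rank ∂_3 = 0 ⇒ b_2 = 18 − 17 − 0 = 1. So H_2 ≅ Z.

H_0 = Z,  H_1 = Z^2,  H_2 = Z.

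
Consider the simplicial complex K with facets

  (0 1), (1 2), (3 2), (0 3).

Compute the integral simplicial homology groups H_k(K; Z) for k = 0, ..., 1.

Order the vertices as 0 < 1 < 2 < 3. Listing each simplex with vertices in this order, K has dimension 1 with simplices:

  0-simplices (4): [0], [1], [2], [3]
  1-simplices (4): [0,1], [0,3], [1,2], [2,3]

Hence C_0 ≅ Z^4, C_1 ≅ Z^4.

The boundary map ∂_1: C_1 → C_0 is given by ∂[p,q] = [q] − [p].
This gives a 4×4 integer matrix of rank 3; reducing to Smith normal form yields diagonal entries (1,1,1).

Now H_k = ker ∂_k / im ∂_{k+1}, so:

  H_0: rank C_0 − rank ∂_1 = 4 − 3 = 1, and the invariant factors of ∂_1 are all 1, so H_0 ≅ Z.
  H_1: rank ker ∂_1 − rank ∂_2 = (4 − 3) − 0 = 1, and there is no ∂_2, so H_1 ≅ Z.

As a check, the Euler characteristic is 4 − 4 = 0, which agrees with 1 − 1 = 0.

H_0 = Z,  H_1 = Z.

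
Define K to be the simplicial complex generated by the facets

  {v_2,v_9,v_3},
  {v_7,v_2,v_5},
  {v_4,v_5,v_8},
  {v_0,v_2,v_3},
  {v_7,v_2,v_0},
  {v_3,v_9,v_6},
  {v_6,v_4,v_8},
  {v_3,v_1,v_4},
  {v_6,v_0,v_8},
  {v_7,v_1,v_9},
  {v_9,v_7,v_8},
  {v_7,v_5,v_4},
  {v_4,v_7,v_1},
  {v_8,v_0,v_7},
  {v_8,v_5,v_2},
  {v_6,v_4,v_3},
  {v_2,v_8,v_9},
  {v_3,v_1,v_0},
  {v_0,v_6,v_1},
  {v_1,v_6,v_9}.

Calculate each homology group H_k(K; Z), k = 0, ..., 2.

K has 10 vertices, 30 edges, 20 triangles.
rank ∂_0 = 0, rank ∂_1 = 9 ⇒ b_0 = 10 − 0 − 9 = 1; all invariant factors of ∂_1 are 1 so no torsion. So H_0 ≅ Z.
rank ∂_1 = 9, rank ∂_2 = 20 ⇒ b_1 = 30 − 9 − 20 = 1; ∂_2 has invariant factor(s) [2] giving torsion. So H_1 ≅ Z ⊕ Z_2.
rank ∂_2 = 20, rank ∂_3 = 0 ⇒ b_2 = 20 − 20 − 0 = 0. So H_2 ≅ 0.

H_0 = Z,  H_1 = Z ⊕ Z_2,  H_2 = 0.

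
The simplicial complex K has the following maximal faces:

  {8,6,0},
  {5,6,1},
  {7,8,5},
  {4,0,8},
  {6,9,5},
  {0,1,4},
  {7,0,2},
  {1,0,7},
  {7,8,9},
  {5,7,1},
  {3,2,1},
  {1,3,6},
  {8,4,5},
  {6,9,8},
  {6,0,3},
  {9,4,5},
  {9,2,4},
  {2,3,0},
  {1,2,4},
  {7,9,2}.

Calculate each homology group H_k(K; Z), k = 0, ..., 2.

H_0 = Z,  H_1 = Z ⊕ Z_2,  H_2 = 0.

Take the total order 0 < 1 < 2 < 3 < 4 < 5 < 6 < 7 < 8 < 9 on the vertex set. Then K (dimension 2) consists of the simplices:

  0-simplices (10): [0], [1], [2], [3], [4], [5], [6], [7], [8], [9]
  1-simplices (30): (30 of them)
  2-simplices (20): (20 of them)

so the chain groups are C_0 ≅ Z^10, C_1 ≅ Z^30, C_2 ≅ Z^20.

The boundary map ∂_1: C_1 → C_0 is given by ∂[p,q] = [q] − [p]. For instance
  ∂[3,6] = [6] − [3].
As a 10×30 matrix over Z this has rank 9, with invariant factors (1,1,1,1,1,1,1,1,1).

Boundary ∂_2: C_2 → C_1 sends each 2-simplex [p,q,r] to [q,r] − [p,r] + [p,q]. For instance
  ∂[0,3,6] = [3,6] − [0,6] + [0,3],
  ∂[5,6,9] = [6,9] − [5,9] + [5,6].
The 30×20 boundary matrix has rank 20 and Smith normal form diag(1,1,1,1,1,1,1,1,1,1,1,1,1,1,1,1,1,1,1,2).

Computing H_k = (kernel of ∂_k) / (image of ∂_{k+1}):

  H_0: rank C_0 − rank ∂_1 = 10 − 9 = 1, and the invariant factors of ∂_1 are all 1, so H_0 ≅ Z.
  H_1: rank ker ∂_1 − rank ∂_2 = (30 − 9) − 20 = 1, and ∂_2 has invariant factor 2 > 1, so H_1 ≅ Z ⊕ Z_2.
  H_2: rank ker ∂_2 − rank ∂_3 = (20 − 20) − 0 = 0, and there is no ∂_3, so H_2 ≅ 0.

As a check, the Euler characteristic is 10 − 30 + 20 = 0, which agrees with 1 − 1 + 0 = 0.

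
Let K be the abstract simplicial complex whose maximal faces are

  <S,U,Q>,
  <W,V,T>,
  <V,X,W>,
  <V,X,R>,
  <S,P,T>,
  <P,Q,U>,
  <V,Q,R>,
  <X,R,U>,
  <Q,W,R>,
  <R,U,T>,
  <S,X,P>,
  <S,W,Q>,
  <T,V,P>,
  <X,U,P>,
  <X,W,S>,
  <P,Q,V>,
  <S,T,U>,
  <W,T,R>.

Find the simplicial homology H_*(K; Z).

H_0 ≅ Z,  H_1 ≅ Z × Z/2,  H_2 = 0.

Fix the vertex order P < Q < R < S < T < U < V < W < X and write every simplex with vertices in increasing order. Then dim K = 2 and the simplices of K are:

  0-simplices (9): P, Q, R, S, T, U, V, W, X
  1-simplices (27): PQ, PS, PT, PU, PV, PX, QR, QS, QU, QV, QW, RT, RU, RV, RW, RX, ST, SU, SW, SX, TU, TV, TW, UX, VW, VX, WX
  2-simplices (18): PQU, PQV, PST, PSX, PTV, PUX, QRV, QRW, QSU, QSW, RTU, RTW, RUX, RVX, STU, SWX, TVW, VWX

so the chain groups are C_0 ≅ Z^9, C_1 ≅ Z^27, C_2 ≅ Z^18.

The boundary map ∂_1: C_1 → C_0 maps an edge to its endpoints' difference, ∂[p,q] = q − p. For instance
  ∂VW = W − V.
The 9×27 boundary matrix has rank 8 and Smith normal form diag(1,1,1,1,1,1,1,1).

Boundary ∂_2: C_2 → C_1 maps a triangle to the signed sum of its edges. For instance
  ∂QSU = SU − QU + QS,
  ∂STU = TU − SU + ST.
The 27×18 boundary matrix has rank 18 and Smith normal form diag(1,1,1,1,1,1,1,1,1,1,1,1,1,1,1,1,1,2).

Now H_k = ker ∂_k / im ∂_{k+1}, so:

  H_0: rank C_0 − rank ∂_1 = 9 − 8 = 1, and the invariant factors of ∂_1 are all 1, so H_0 ≅ Z.
  H_1: rank ker ∂_1 − rank ∂_2 = (27 − 8) − 18 = 1, and ∂_2 has invariant factor 2 > 1, so H_1 ≅ Z × Z/2.
  H_2: rank ker ∂_2 − rank ∂_3 = (18 − 18) − 0 = 0, and there is no ∂_3, so H_2 ≅ 0.

As a check, the Euler characteristic is 9 − 27 + 18 = 0, which agrees with 1 − 1 + 0 = 0.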